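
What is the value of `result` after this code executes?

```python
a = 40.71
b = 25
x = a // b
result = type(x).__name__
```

a is float; b is int; x is float; result = 'float'

'float'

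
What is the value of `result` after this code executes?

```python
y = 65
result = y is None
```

y = 65; result = False

False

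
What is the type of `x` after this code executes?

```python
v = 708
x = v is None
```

'is' comparison returns bool

bool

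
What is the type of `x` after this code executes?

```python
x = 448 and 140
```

'and' with truthy values returns last operand (int)

int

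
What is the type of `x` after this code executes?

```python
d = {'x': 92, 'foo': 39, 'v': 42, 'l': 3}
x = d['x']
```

Accessing dict[str, int] with str key returns int

int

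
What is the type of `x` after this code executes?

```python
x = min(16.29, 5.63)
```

min() of floats returns float

float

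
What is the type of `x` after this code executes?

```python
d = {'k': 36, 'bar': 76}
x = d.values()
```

.values() returns dict_values view

dict_values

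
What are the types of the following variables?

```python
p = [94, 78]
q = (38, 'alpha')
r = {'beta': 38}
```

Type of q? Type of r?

q is assigned a tuple (parenthesized, comma-separated values); r is assigned a dict literal ({key: value})

tuple, dict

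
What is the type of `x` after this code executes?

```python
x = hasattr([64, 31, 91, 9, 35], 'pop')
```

hasattr() returns bool

bool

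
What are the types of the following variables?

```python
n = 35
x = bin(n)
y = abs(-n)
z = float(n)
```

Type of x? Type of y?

bin() returns str; abs() of int returns int

str, int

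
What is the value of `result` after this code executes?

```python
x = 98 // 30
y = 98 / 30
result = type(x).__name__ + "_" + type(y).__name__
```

x is int; y is float; result = 'int_float'

'int_float'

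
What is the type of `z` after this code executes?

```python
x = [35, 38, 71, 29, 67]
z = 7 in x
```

'in' operator returns bool

bool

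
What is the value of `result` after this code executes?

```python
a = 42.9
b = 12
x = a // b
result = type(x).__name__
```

a is float; b is int; x is float; result = 'float'

'float'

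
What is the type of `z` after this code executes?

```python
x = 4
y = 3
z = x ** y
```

positive int ** positive int = int

int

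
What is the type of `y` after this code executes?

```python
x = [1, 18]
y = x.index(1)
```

list.index() returns int

int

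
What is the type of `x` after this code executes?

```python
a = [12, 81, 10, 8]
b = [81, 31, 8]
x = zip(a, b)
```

zip() returns a zip object

zip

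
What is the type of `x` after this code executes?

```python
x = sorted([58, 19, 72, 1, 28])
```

sorted() always returns list

list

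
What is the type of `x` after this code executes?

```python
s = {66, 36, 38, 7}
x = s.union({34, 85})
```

set.union() returns a new set

set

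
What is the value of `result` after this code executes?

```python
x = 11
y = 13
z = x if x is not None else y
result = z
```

x = 11; y = 13; z = 11; result = 11

11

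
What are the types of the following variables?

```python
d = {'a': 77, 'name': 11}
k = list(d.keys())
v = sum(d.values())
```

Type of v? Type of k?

sum of ints is int; list() converts to list

int, list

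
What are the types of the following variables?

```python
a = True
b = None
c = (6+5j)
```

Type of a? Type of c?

a is assigned the constant True, which has type bool; c is assigned (6+5j), an int plus an imaginary literal (j suffix), which evaluates to complex

bool, complex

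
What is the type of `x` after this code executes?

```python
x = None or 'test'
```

'or' with None returns the other truthy value (str)

str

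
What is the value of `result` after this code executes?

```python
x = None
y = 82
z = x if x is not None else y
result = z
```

x = None; y = 82; z = 82; result = 82

82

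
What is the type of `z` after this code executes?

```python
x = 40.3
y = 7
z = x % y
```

float % int = float

float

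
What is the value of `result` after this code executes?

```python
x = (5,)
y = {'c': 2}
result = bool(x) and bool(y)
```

x = (5,); y = {'c': 2}; result = True

True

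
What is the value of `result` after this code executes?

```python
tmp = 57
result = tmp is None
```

tmp = 57; result = False

False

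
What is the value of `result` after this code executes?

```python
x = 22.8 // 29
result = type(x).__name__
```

x is float; result = 'float'

'float'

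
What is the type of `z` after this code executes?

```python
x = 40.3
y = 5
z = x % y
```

float % int = float

float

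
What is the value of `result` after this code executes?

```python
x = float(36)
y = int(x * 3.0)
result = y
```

x = 36.0; y = 108; result = 108

108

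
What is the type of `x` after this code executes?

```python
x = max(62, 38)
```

max() of ints returns int

int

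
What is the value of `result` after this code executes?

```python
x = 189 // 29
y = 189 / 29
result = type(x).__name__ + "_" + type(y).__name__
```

x is int; y is float; result = 'int_float'

'int_float'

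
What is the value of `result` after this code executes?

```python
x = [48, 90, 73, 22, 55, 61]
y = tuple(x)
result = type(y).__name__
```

x is list; y is tuple; result = 'tuple'

'tuple'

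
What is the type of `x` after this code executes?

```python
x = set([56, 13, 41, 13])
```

set() constructor returns set

set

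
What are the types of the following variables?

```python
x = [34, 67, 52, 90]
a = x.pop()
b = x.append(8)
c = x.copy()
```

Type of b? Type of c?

append() returns None; copy() returns list

NoneType, list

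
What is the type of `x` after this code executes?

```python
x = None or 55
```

'or' with None returns the other truthy value

int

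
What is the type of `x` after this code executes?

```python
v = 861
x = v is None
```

'is' comparison returns bool

bool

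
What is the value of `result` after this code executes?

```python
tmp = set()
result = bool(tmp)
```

tmp = set(); result = False

False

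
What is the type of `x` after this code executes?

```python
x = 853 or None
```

'or' returns first truthy value

int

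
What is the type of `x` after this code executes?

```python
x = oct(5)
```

oct() returns str representation

str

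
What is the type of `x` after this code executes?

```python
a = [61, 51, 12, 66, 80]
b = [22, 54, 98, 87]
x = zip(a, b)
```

zip() returns a zip object

zip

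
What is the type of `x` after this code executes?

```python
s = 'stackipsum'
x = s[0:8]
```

Slicing a str returns str

str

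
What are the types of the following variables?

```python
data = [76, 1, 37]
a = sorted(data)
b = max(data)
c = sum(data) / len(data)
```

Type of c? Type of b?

int / int = float; max of ints returns int

float, int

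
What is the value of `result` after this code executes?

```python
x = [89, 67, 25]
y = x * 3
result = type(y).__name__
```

x is list; y is list; result = 'list'

'list'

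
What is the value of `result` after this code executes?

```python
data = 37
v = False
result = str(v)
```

data = 37; v = False; result = 'False'

'False'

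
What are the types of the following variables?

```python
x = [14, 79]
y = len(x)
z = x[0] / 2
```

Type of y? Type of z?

len() returns int; int / int = float

int, float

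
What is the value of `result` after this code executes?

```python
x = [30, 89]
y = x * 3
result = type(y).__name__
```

x is list; y is list; result = 'list'

'list'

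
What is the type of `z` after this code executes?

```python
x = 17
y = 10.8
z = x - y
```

int - float = float

float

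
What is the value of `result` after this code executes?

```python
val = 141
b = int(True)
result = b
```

val = 141; b = 1; result = 1

1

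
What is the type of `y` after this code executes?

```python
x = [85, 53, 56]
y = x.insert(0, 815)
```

list.insert() returns None

NoneType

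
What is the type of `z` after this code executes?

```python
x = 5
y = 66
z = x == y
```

Equality comparison returns bool

bool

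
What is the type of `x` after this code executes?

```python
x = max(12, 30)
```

max() of ints returns int

int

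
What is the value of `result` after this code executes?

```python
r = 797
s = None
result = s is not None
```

r = 797; s = None; result = False

False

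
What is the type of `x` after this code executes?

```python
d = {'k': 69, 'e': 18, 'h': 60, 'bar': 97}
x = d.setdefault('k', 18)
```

dict.setdefault() returns the (existing or default) value

int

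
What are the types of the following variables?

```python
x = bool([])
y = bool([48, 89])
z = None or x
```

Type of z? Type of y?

None or bool returns the bool; bool() returns bool

bool, bool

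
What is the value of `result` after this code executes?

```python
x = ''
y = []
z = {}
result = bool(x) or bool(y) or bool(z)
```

x = ''; y = []; z = {}; result = False

False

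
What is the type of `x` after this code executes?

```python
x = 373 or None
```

'or' returns first truthy value

int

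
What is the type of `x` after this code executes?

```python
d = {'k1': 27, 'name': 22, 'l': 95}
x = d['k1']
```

Accessing dict[str, int] with str key returns int

int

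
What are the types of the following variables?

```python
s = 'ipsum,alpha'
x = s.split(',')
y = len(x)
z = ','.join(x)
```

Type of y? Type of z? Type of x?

len() returns int; str.join() returns str; str.split() returns list

int, str, list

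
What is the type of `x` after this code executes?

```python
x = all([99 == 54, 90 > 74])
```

all() returns bool

bool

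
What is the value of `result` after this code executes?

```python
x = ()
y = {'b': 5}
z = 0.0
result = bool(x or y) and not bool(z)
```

x = (); y = {'b': 5}; z = 0.0; result = True

True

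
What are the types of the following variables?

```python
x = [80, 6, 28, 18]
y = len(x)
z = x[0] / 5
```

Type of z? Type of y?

int / int = float; len() returns int

float, int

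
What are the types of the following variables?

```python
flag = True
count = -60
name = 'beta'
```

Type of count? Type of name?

count is assigned a bare integer (no decimal point), so it is an int; name is assigned a quoted string literal, so it is a str

int, str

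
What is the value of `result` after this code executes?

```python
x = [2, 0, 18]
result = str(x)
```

x = [2, 0, 18]; result = '[2, 0, 18]'

'[2, 0, 18]'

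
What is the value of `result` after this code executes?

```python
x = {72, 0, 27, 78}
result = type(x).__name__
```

x is set; result = 'set'

'set'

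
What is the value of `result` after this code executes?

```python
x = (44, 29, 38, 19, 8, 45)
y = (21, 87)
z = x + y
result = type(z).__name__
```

x is tuple; y is tuple; z is tuple; result = 'tuple'

'tuple'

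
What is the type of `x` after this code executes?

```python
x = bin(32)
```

bin() returns str representation

str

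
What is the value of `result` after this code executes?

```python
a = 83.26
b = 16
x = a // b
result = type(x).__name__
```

a is float; b is int; x is float; result = 'float'

'float'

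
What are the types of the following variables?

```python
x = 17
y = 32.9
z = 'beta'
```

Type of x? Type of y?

x is assigned a bare integer (no decimal point), so it is an int; y is assigned a number with a decimal point, so it is a float

int, float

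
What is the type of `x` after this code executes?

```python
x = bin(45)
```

bin() returns str representation

str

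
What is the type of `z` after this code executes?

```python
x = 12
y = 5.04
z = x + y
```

int + float = float

float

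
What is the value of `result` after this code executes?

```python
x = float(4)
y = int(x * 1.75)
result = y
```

x = 4.0; y = 7; result = 7

7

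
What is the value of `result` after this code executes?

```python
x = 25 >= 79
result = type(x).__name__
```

x is bool; result = 'bool'

'bool'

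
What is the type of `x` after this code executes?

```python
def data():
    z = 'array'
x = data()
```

Function without return returns None

NoneType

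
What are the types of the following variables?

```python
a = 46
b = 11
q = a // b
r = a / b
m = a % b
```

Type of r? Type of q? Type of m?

/ returns float; // returns int; % of ints returns int

float, int, int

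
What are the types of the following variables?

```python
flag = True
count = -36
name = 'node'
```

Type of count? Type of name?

count is assigned a bare integer (no decimal point), so it is an int; name is assigned a quoted string literal, so it is a str

int, str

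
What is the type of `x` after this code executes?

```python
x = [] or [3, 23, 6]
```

'or' returns first truthy value (list)

list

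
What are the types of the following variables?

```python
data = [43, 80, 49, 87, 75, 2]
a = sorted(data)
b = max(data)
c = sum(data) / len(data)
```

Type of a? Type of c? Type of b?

sorted() returns list; int / int = float; max of ints returns int

list, float, int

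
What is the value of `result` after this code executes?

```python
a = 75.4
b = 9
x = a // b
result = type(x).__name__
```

a is float; b is int; x is float; result = 'float'

'float'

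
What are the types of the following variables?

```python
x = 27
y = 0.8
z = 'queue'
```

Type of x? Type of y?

x is assigned a bare integer (no decimal point), so it is an int; y is assigned a number with a decimal point, so it is a float

int, float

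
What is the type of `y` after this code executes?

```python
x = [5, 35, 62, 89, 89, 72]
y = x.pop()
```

list.pop() returns the popped element

int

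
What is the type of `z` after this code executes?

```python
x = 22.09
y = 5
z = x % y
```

float % int = float

float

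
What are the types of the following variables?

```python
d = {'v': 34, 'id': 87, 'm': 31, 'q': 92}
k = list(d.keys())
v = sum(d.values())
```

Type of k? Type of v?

list() converts to list; sum of ints is int

list, int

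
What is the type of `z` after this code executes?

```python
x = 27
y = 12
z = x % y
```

int % int = int

int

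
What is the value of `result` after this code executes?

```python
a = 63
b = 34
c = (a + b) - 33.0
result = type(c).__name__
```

a is int; b is int; c is float; result = 'float'

'float'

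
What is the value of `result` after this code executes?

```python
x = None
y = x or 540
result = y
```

x = None; y = 540; result = 540

540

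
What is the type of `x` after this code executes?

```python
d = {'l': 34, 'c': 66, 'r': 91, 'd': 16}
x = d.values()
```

.values() returns dict_values view

dict_values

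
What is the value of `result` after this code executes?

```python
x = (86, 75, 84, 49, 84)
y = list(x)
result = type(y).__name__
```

x is tuple; y is list; result = 'list'

'list'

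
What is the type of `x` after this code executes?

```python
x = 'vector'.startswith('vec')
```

str.startswith() returns bool

bool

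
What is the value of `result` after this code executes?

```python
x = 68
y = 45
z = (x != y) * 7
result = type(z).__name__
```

x is int; y is int; z is int; result = 'int'

'int'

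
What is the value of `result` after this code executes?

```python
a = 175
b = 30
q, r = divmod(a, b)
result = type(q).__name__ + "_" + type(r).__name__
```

a is int; b is int; q is int; r is int; result = 'int_int'

'int_int'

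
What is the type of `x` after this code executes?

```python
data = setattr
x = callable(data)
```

callable() returns bool

bool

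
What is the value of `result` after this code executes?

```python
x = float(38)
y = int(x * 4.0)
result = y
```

x = 38.0; y = 152; result = 152

152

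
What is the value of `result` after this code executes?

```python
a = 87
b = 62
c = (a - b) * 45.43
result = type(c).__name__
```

a is int; b is int; c is float; result = 'float'

'float'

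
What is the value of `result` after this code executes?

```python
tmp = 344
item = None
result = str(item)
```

tmp = 344; item = None; result = 'None'

'None'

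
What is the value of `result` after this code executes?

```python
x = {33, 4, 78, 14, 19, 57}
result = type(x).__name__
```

x is set; result = 'set'

'set'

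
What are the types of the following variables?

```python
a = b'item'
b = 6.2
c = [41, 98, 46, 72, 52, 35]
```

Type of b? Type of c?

b is assigned a number with a decimal point, so it is a float; c is assigned a list literal (square brackets)

float, list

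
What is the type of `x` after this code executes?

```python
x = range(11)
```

range() returns a range object

range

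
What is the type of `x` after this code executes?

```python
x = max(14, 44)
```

max() of ints returns int

int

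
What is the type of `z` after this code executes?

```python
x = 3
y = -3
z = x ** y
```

int ** negative = float

float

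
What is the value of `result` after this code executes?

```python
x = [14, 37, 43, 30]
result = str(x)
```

x = [14, 37, 43, 30]; result = '[14, 37, 43, 30]'

'[14, 37, 43, 30]'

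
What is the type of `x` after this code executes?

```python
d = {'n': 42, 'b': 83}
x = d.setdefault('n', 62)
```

dict.setdefault() returns the (existing or default) value

int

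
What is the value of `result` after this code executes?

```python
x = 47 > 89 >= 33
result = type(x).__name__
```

x is bool; result = 'bool'

'bool'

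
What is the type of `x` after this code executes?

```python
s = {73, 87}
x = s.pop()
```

Popping from set[int] returns int

int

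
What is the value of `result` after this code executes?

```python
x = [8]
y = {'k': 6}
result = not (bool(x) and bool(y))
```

x = [8]; y = {'k': 6}; result = False

False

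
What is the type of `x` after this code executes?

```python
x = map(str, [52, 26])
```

map() returns a map object

map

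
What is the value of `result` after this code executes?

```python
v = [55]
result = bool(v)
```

v = [55]; result = True

True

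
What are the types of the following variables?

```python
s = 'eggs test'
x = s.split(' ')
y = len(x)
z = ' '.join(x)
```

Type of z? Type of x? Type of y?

str.join() returns str; str.split() returns list; len() returns int

str, list, int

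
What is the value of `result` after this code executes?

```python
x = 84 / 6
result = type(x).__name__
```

x is float; result = 'float'

'float'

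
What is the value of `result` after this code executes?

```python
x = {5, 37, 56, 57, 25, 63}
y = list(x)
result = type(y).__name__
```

x is set; y is list; result = 'list'

'list'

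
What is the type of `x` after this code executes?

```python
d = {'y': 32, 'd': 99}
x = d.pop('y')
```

dict.pop() returns the value

int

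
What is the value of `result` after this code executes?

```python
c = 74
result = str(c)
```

c = 74; result = '74'

'74'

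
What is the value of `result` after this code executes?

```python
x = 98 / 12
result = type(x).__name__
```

x is float; result = 'float'

'float'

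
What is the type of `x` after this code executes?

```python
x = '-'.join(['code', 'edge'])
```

str.join() returns str

str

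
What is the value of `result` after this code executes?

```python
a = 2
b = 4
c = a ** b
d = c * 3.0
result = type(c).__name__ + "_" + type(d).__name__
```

a is int; b is int; c is int; d is float; result = 'int_float'

'int_float'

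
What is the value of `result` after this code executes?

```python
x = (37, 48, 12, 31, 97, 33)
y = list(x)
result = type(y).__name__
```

x is tuple; y is list; result = 'list'

'list'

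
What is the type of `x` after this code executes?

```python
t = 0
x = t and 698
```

'and' returns first falsy value (0 is int)

int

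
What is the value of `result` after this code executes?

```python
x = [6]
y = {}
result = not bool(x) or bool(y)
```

x = [6]; y = {}; result = False

False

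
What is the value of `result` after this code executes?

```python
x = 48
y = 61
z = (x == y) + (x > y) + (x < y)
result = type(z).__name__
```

x is int; y is int; z is int; result = 'int'

'int'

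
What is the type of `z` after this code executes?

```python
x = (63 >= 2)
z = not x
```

'not' returns bool

bool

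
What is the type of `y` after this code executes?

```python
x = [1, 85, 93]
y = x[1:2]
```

Slicing a list returns a list

list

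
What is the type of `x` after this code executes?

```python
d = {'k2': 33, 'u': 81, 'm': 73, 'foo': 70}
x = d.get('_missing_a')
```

dict.get() returns None when key not found

NoneType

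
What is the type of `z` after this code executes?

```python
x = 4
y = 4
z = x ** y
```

positive int ** positive int = int

int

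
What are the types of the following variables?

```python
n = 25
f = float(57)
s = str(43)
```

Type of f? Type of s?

f is assigned the result of calling float(), which returns a float; s is assigned the result of calling str(), which returns a str

float, str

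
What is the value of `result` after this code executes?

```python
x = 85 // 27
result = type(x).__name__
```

x is int; result = 'int'

'int'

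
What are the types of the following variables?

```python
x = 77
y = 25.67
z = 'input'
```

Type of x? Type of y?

x is assigned a bare integer (no decimal point), so it is an int; y is assigned a number with a decimal point, so it is a float

int, float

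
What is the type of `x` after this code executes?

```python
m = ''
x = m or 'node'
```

'or' returns first truthy value (str)

str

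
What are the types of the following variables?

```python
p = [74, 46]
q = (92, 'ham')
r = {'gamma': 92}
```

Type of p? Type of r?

p is assigned a list literal (square brackets); r is assigned a dict literal ({key: value})

list, dict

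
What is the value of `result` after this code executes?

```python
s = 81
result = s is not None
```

s = 81; result = True

True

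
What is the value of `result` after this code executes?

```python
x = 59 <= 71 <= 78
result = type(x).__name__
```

x is bool; result = 'bool'

'bool'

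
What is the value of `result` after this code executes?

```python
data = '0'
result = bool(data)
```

data = '0'; result = True

True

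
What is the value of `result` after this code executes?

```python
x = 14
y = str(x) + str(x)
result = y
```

x = 14; y = '1414'; result = '1414'

'1414'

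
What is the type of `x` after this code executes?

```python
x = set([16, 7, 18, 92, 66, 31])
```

set() constructor returns set

set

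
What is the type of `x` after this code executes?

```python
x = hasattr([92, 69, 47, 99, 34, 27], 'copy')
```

hasattr() returns bool

bool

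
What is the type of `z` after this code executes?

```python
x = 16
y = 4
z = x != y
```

Comparison returns bool

bool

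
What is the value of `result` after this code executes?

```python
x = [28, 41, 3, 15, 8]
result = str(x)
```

x = [28, 41, 3, 15, 8]; result = '[28, 41, 3, 15, 8]'

'[28, 41, 3, 15, 8]'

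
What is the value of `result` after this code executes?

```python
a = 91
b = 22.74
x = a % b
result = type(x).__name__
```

a is int; b is float; x is float; result = 'float'

'float'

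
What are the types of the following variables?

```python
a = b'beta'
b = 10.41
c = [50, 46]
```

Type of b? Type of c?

b is assigned a number with a decimal point, so it is a float; c is assigned a list literal (square brackets)

float, list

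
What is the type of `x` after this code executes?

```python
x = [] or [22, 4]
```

'or' returns first truthy value (list)

list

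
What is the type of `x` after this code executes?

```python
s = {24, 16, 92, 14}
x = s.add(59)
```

set.add() returns None (mutates in place)

NoneType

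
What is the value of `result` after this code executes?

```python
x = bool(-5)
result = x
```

x = True; result = True

True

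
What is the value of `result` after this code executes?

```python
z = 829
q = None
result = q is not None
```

z = 829; q = None; result = False

False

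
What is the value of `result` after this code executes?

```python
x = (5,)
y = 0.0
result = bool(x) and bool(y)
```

x = (5,); y = 0.0; result = False

False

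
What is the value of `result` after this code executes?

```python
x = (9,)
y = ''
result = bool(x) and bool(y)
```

x = (9,); y = ''; result = False

False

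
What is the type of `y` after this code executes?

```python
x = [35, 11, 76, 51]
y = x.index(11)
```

list.index() returns int

int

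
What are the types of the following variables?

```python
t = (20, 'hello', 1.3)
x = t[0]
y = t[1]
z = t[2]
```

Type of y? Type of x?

tuple[1] is str; tuple[0] is int

str, int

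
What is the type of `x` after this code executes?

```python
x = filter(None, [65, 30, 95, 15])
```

filter() returns a filter object

filter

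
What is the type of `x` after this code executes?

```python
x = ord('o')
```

ord() returns int (code point)

int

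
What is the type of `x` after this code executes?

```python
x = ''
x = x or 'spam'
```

'or' returns first truthy value (str)

str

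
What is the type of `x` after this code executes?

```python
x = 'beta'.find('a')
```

str.find() returns int index

int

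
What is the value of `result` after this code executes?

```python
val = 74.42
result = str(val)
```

val = 74.42; result = '74.42'

'74.42'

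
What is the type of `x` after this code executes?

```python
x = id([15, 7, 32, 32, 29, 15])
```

id() returns int

int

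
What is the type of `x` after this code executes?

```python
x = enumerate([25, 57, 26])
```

enumerate() returns an enumerate object

enumerate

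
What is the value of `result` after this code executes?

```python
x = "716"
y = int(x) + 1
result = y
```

x = '716'; y = 717; result = 717

717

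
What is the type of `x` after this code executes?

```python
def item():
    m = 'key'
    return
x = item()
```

Bare return returns None

NoneType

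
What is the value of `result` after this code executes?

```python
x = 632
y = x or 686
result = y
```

x = 632; y = 632; result = 632

632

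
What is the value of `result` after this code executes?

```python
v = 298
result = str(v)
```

v = 298; result = '298'

'298'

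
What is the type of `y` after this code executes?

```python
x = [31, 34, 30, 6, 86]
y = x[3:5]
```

Slicing a list returns a list

list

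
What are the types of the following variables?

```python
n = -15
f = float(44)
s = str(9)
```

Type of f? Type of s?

f is assigned the result of calling float(), which returns a float; s is assigned the result of calling str(), which returns a str

float, str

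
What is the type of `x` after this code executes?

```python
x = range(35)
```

range() returns a range object

range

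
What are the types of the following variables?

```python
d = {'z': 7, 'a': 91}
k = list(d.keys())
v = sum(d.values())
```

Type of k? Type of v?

list() converts to list; sum of ints is int

list, int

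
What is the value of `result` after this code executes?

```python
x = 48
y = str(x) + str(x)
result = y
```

x = 48; y = '4848'; result = '4848'

'4848'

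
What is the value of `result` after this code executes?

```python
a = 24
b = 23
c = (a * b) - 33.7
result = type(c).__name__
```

a is int; b is int; c is float; result = 'float'

'float'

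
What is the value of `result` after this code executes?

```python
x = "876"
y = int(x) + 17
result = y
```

x = '876'; y = 893; result = 893

893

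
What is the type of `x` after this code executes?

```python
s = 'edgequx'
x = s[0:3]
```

Slicing a str returns str

str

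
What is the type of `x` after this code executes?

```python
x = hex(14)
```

hex() returns str representation

str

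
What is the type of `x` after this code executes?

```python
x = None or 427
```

'or' with None returns the other truthy value

int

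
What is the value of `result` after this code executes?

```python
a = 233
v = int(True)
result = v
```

a = 233; v = 1; result = 1

1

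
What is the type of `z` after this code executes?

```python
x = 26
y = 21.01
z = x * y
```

int * float = float

float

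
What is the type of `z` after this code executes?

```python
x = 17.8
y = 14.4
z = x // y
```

float // float = float

float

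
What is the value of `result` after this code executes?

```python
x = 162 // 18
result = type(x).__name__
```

x is int; result = 'int'

'int'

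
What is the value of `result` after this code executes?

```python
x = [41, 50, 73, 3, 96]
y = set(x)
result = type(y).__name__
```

x is list; y is set; result = 'set'

'set'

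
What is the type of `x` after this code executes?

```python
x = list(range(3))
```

list(range()) returns list

list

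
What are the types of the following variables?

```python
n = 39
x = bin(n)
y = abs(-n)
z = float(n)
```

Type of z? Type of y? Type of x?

float() returns float; abs() of int returns int; bin() returns str

float, int, str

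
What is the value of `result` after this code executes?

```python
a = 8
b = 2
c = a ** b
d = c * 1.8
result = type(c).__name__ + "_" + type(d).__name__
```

a is int; b is int; c is int; d is float; result = 'int_float'

'int_float'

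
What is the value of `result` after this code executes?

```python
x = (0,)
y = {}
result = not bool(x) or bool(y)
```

x = (0,); y = {}; result = False

False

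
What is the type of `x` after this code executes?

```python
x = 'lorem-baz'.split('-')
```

str.split() returns list

list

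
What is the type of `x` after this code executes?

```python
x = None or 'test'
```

'or' with None returns the other truthy value (str)

str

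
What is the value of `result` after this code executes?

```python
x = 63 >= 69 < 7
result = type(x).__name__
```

x is bool; result = 'bool'

'bool'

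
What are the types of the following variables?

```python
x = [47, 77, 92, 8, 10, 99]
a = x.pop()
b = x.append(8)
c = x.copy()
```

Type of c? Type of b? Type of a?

copy() returns list; append() returns None; pop() returns element

list, NoneType, int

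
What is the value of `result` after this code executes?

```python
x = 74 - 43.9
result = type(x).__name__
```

x is float; result = 'float'

'float'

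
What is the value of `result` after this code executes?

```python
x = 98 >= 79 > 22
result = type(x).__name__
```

x is bool; result = 'bool'

'bool'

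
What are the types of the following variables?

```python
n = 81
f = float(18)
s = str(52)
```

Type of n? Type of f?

n is assigned a bare integer (no decimal point), so it is an int; f is assigned the result of calling float(), which returns a float

int, float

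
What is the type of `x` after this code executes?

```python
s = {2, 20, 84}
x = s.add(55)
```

set.add() returns None (mutates in place)

NoneType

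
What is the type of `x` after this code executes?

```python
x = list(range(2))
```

list(range()) returns list

list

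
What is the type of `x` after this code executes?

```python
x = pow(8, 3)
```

pow(int, int) returns int

int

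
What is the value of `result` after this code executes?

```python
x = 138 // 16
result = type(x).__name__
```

x is int; result = 'int'

'int'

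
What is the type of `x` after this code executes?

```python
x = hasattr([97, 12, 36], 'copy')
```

hasattr() returns bool

bool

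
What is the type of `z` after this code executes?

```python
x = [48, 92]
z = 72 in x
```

'in' operator returns bool

bool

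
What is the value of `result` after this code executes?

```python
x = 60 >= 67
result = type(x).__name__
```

x is bool; result = 'bool'

'bool'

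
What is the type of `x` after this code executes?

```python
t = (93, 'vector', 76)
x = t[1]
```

Index 1 of tuple is a str literal

str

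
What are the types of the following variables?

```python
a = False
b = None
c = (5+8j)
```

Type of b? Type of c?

b is assigned None, whose type is NoneType; c is assigned (5+8j), an int plus an imaginary literal (j suffix), which evaluates to complex

NoneType, complex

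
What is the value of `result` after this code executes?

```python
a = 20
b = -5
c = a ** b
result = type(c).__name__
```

a is int; b is int; c is float; result = 'float'

'float'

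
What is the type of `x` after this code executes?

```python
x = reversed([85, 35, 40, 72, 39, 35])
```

reversed() on a list returns list_reverseiterator

list_reverseiterator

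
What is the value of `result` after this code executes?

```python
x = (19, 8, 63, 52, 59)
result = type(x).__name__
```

x is tuple; result = 'tuple'

'tuple'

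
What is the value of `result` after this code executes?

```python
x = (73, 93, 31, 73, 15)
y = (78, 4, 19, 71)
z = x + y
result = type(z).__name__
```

x is tuple; y is tuple; z is tuple; result = 'tuple'

'tuple'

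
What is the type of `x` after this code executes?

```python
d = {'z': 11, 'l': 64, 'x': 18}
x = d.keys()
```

.keys() returns dict_keys view

dict_keys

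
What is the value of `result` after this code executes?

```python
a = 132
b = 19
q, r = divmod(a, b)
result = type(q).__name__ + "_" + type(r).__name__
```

a is int; b is int; q is int; r is int; result = 'int_int'

'int_int'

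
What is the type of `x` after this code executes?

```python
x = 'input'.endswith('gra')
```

str.endswith() returns bool

bool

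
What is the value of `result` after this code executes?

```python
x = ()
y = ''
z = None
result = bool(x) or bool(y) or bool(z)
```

x = (); y = ''; z = None; result = False

False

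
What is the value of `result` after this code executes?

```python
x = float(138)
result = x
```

x = 138.0; result = 138.0

138.0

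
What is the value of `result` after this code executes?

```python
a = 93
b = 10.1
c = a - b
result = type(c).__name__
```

a is int; b is float; c is float; result = 'float'

'float'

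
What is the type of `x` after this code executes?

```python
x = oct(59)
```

oct() returns str representation

str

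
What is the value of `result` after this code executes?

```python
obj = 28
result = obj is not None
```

obj = 28; result = True

True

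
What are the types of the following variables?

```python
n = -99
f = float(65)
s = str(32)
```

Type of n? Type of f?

n is assigned a bare integer (no decimal point), so it is an int; f is assigned the result of calling float(), which returns a float

int, float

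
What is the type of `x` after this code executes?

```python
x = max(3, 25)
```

max() of ints returns int

int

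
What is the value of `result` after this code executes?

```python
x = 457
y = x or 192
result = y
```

x = 457; y = 457; result = 457

457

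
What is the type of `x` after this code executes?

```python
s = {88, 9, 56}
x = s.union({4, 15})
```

set.union() returns a new set

set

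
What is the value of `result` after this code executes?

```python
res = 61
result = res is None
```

res = 61; result = False

False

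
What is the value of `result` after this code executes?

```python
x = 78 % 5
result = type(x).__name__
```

x is int; result = 'int'

'int'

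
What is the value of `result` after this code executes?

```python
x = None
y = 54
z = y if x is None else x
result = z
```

x = None; y = 54; z = 54; result = 54

54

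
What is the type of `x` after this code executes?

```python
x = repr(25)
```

repr() returns str

str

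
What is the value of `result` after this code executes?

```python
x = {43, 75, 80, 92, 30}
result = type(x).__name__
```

x is set; result = 'set'

'set'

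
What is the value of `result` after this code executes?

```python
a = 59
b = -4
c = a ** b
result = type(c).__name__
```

a is int; b is int; c is float; result = 'float'

'float'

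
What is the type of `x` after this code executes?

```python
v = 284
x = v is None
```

'is' comparison returns bool

bool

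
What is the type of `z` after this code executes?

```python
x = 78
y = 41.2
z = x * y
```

int * float = float

float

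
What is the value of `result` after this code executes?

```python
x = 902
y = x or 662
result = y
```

x = 902; y = 902; result = 902

902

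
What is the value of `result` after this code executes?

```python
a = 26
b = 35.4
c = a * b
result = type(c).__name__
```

a is int; b is float; c is float; result = 'float'

'float'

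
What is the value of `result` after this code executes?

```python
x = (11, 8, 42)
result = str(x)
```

x = (11, 8, 42); result = '(11, 8, 42)'

'(11, 8, 42)'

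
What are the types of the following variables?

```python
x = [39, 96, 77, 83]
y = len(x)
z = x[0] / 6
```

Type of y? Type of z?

len() returns int; int / int = float

int, float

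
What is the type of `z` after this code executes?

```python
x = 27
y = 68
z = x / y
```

int / int = float

float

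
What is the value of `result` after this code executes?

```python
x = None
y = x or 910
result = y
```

x = None; y = 910; result = 910

910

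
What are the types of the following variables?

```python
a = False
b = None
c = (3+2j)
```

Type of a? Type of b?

a is assigned the constant False, which has type bool; b is assigned None, whose type is NoneType

bool, NoneType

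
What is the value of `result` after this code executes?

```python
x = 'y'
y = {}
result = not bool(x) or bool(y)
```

x = 'y'; y = {}; result = False

False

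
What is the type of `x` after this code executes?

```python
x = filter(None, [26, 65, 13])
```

filter() returns a filter object

filter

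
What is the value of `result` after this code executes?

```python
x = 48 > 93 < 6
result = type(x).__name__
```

x is bool; result = 'bool'

'bool'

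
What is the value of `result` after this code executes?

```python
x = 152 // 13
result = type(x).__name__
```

x is int; result = 'int'

'int'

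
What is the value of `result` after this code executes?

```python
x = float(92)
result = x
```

x = 92.0; result = 92.0

92.0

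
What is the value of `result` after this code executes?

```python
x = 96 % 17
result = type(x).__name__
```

x is int; result = 'int'

'int'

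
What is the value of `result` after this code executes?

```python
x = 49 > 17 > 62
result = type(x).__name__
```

x is bool; result = 'bool'

'bool'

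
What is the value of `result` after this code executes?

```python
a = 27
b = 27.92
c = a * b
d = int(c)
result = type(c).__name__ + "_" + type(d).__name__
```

a is int; b is float; c is float; d is int; result = 'float_int'

'float_int'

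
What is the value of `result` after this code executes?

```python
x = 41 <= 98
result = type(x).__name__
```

x is bool; result = 'bool'

'bool'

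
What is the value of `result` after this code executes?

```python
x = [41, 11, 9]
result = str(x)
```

x = [41, 11, 9]; result = '[41, 11, 9]'

'[41, 11, 9]'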